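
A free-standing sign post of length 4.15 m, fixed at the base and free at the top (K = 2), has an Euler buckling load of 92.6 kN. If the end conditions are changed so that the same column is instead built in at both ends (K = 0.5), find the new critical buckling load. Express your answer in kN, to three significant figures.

P_cr ≈ 1480 kN

P_cr ∝ 1/K², so P_cr,new = P_cr,old × (K_old/K_new)² = 92.6 × (2/0.5)²
= 92.6 × 16.00 = 1480 kN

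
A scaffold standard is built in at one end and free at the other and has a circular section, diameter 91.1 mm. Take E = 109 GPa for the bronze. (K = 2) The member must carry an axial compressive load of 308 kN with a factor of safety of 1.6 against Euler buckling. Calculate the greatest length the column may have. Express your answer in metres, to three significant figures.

L_max ≈ 1.36 m

I = πd⁴/64 = π×91.1⁴/64 = 3.381×10^6 mm⁴
I = 3.381×10^-6 m⁴
Required critical load P_cr = n·P = 1.6 × 308 = 492.8 kN = 4.928×10^5 N
From P_cr = π²EI/(K·L)²:  L = (1/K)·√(π²EI/P_cr) = (1/2)·√(π²×1.09×10^11×3.381×10^-6/4.928×10^5)
L = 1.36 m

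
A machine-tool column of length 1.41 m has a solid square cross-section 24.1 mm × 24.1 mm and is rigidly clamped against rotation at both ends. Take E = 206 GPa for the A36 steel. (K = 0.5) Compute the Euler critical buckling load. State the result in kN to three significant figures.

I = a⁴/12 = 24.1⁴/12 = 2.811×10^4 mm⁴
I = 2.811×10^4 mm⁴ = 2.811×10^-8 m⁴
Effective length L_e = K·L = 0.5 × 1.41 = 0.7050 m
P_cr = π²EI / L_e² = π² × 206×10⁹ × 2.811×10^-8 / 0.7050² = 1.150×10^5 N

P_cr ≈ 115 kN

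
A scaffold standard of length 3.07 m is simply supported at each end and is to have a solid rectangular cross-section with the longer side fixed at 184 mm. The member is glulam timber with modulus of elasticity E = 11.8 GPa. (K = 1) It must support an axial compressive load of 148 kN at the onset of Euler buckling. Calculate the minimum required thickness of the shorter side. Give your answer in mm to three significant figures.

b ≈ 92.1 mm

L_e = K·L = 1 × 3.07 = 3.070 m
Required I = P_cr·L_e²/(π²E) = 1.480×10^5 × 3.070² / (π² × 1.18×10^10) = 1.198×10^-5 m⁴
I_req = 1.198×10^7 mm⁴
Rectangle, weak axis: I_min = h·b³/12 with h = 184 mm fixed  ⇒  b = (12I/h)^(1/3) = 92.1 mm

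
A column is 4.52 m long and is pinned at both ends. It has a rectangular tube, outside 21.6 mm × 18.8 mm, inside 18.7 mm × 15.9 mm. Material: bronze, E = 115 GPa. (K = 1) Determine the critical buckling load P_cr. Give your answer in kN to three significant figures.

Weak-axis I_min = (h_o·b_o³ − h_i·b_i³)/12 with b_o = 18.8, b_i = 15.90 mm (shorter outer/inner sides).
I_min = (21.6×18.8³ − 18.70×15.90³)/12 = 5.696×10^3 mm⁴
I = 5.696×10^3 mm⁴ = 5.696×10^-9 m⁴
Effective length L_e = K·L = 1 × 4.52 = 4.520 m
P_cr = π²EI / L_e² = π² × 115×10⁹ × 5.696×10^-9 / 4.520² = 316.5 N

P_cr ≈ 0.316 kN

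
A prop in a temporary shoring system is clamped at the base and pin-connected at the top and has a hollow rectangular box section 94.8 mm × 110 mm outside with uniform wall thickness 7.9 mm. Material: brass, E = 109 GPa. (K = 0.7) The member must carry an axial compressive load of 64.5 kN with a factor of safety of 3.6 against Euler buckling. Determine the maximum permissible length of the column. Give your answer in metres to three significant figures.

Inner dimensions: h_i = 110 − 2×7.9 = 94.20 mm, b_i = 94.8 − 2×7.9 = 79.00 mm
Weak-axis I_min = (h_o·b_o³ − h_i·b_i³)/12 with b_o = 94.8, b_i = 79.00 mm (shorter outer/inner sides).
I_min = (110×94.8³ − 94.20×79.00³)/12 = 3.939×10^6 mm⁴
I = 3.939×10^-6 m⁴
Required critical load P_cr = n·P = 3.6 × 64.5 = 232.2 kN = 2.322×10^5 N
From P_cr = π²EI/(K·L)²:  L = (1/K)·√(π²EI/P_cr) = (1/0.7)·√(π²×1.09×10^11×3.939×10^-6/2.322×10^5)
L = 6.10 m

L_max ≈ 6.10 m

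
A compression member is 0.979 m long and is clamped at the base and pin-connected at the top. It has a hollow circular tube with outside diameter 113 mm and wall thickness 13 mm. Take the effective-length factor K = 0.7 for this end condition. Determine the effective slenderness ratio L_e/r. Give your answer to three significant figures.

Inner diameter d_i = 113 − 2×13 = 87.00 mm
I = π(d_o⁴ − d_i⁴)/64 = π(113⁴ − 87.00⁴)/64 = 5.191×10^6 mm⁴
A = 4.084×10^3 mm²;  r_min = √(I/A) = √(5.191×10^6/4.084×10^3) = 35.65 mm
L_e = K·L = 0.7 × 0.979 m = 0.6853 m = 685.30 mm
λ = L_e / r_min = 685.30 / 35.65 = 19.2

λ ≈ 19.2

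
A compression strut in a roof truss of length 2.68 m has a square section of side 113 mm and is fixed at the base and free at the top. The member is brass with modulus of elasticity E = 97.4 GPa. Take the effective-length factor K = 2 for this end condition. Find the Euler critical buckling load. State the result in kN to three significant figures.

P_cr ≈ 455 kN

I = a⁴/12 = 113⁴/12 = 1.359×10^7 mm⁴
I = 1.359×10^7 mm⁴ = 1.359×10^-5 m⁴
Effective length L_e = K·L = 2 × 2.68 = 5.360 m
P_cr = π²EI / L_e² = π² × 97.4×10⁹ × 1.359×10^-5 / 5.360² = 4.546×10^5 N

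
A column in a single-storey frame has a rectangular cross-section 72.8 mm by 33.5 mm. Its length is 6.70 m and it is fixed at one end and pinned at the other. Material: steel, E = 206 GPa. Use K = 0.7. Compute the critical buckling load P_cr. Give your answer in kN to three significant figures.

Buckling occurs about the weak axis: I_min = h·b³/12 with b = 33.5 mm (the shorter side).
I_min = 72.8×33.5³/12 = 2.281×10^5 mm⁴
I = 2.281×10^5 mm⁴ = 2.281×10^-7 m⁴
Effective length L_e = K·L = 0.7 × 6.70 = 4.690 m
P_cr = π²EI / L_e² = π² × 206×10⁹ × 2.281×10^-7 / 4.690² = 2.108×10^4 N

P_cr ≈ 21.1 kN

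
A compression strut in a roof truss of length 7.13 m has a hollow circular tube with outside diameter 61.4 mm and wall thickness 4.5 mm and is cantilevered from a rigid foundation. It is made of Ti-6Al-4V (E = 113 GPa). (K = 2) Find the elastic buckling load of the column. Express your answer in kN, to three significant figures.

P_cr ≈ 1.80 kN

Inner diameter d_i = 61.4 − 2×4.5 = 52.40 mm
I = π(d_o⁴ − d_i⁴)/64 = π(61.4⁴ − 52.40⁴)/64 = 3.276×10^5 mm⁴
I = 3.276×10^5 mm⁴ = 3.276×10^-7 m⁴
Effective length L_e = K·L = 2 × 7.13 = 14.26 m
P_cr = π²EI / L_e² = π² × 113×10⁹ × 3.276×10^-7 / 14.26² = 1.797×10^3 N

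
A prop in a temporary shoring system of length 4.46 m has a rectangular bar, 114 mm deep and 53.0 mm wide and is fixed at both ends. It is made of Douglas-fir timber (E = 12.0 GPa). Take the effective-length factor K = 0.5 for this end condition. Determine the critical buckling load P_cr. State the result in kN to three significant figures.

Buckling occurs about the weak axis: I_min = h·b³/12 with b = 53.0 mm (the shorter side).
I_min = 114×53.0³/12 = 1.414×10^6 mm⁴
I = 1.414×10^6 mm⁴ = 1.414×10^-6 m⁴
Effective length L_e = K·L = 0.5 × 4.46 = 2.230 m
P_cr = π²EI / L_e² = π² × 12.0×10⁹ × 1.414×10^-6 / 2.230² = 3.368×10^4 N

P_cr ≈ 33.7 kN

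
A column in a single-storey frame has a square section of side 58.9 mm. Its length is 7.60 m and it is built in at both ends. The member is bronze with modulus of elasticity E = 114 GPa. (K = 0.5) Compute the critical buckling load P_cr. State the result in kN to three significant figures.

P_cr ≈ 78.1 kN

I = a⁴/12 = 58.9⁴/12 = 1.003×10^6 mm⁴
I = 1.003×10^6 mm⁴ = 1.003×10^-6 m⁴
Effective length L_e = K·L = 0.5 × 7.60 = 3.800 m
P_cr = π²EI / L_e² = π² × 114×10⁹ × 1.003×10^-6 / 3.800² = 7.815×10^4 N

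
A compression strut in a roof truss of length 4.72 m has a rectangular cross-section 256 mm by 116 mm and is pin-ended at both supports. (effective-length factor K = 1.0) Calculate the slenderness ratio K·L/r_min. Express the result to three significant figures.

λ ≈ 141

Buckling occurs about the weak axis: I_min = h·b³/12 with b = 116 mm (the shorter side).
I_min = 256×116³/12 = 3.330×10^7 mm⁴
A = 2.970×10^4 mm²;  r_min = √(I/A) = √(3.330×10^7/2.970×10^4) = 33.49 mm
L_e = K·L = 1 × 4.72 m = 4.720 m = 4720.0 mm
λ = L_e / r_min = 4720.0 / 33.49 = 141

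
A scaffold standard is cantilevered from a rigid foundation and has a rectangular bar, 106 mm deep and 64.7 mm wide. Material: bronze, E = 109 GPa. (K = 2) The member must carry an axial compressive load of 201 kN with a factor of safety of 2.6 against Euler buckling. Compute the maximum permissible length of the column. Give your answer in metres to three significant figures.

Buckling occurs about the weak axis: I_min = h·b³/12 with b = 64.7 mm (the shorter side).
I_min = 106×64.7³/12 = 2.392×10^6 mm⁴
I = 2.392×10^-6 m⁴
Required critical load P_cr = n·P = 2.6 × 201 = 522.6 kN = 5.226×10^5 N
From P_cr = π²EI/(K·L)²:  L = (1/K)·√(π²EI/P_cr) = (1/2)·√(π²×1.09×10^11×2.392×10^-6/5.226×10^5)
L = 1.11 m

L_max ≈ 1.11 m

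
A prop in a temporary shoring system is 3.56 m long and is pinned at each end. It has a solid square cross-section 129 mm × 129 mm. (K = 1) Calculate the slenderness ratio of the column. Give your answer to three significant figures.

I = a⁴/12 = 129⁴/12 = 2.308×10^7 mm⁴
A = 1.664×10^4 mm²;  r_min = √(I/A) = √(2.308×10^7/1.664×10^4) = 37.24 mm
L_e = K·L = 1 × 3.56 m = 3.560 m = 3560.0 mm
λ = L_e / r_min = 3560.0 / 37.24 = 95.6

λ ≈ 95.6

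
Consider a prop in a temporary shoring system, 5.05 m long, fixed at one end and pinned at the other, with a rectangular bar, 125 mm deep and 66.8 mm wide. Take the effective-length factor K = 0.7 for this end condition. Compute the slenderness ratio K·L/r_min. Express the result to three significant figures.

For a rectangle r_min = b/√12 = 66.8/√12 = 19.28 mm
L_e = K·L = 0.7 × 5.05 m = 3.535 m = 3535.0 mm
λ = L_e / r_min = 3535.0 / 19.28 = 183

λ ≈ 183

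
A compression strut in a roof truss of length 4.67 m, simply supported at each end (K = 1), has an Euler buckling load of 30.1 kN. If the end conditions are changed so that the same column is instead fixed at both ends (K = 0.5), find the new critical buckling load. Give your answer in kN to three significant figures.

P_cr ≈ 120 kN

P_cr ∝ 1/K², so P_cr,new = P_cr,old × (K_old/K_new)² = 30.1 × (1/0.5)²
= 30.1 × 4.000 = 120 kN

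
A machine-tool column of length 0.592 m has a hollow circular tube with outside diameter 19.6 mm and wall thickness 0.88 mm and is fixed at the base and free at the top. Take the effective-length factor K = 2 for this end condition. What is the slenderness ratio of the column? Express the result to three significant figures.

Inner diameter d_i = 19.6 − 2×0.88 = 17.84 mm
I = π(d_o⁴ − d_i⁴)/64 = π(19.6⁴ − 17.84⁴)/64 = 2.272×10^3 mm⁴
A = 51.75 mm²;  r_min = √(I/A) = √(2.272×10^3/51.75) = 6.626 mm
L_e = K·L = 2 × 0.592 m = 1.184 m = 1184.0 mm
λ = L_e / r_min = 1184.0 / 6.626 = 179

λ ≈ 179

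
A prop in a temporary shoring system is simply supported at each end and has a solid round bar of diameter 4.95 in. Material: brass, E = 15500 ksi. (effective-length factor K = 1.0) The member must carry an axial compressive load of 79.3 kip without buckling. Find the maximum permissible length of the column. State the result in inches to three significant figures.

I = πd⁴/64 = π×4.95⁴/64 = 29.47 in⁴
At the buckling limit P_cr = P = 7.930×10^4 lb
From P_cr = π²EI/(K·L)²:  L = (1/K)·√(π²EI/P_cr) = (1/1)·√(π²×1.55×10^7×29.47/7.930×10^4)
L = 238 in

L_max ≈ 238 in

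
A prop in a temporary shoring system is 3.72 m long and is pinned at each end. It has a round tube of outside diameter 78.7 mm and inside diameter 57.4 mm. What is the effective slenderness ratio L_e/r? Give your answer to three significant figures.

d_o = 78.7 mm, d_i = 57.4 mm
I = π(d_o⁴ − d_i⁴)/64 = π(78.7⁴ − 57.40⁴)/64 = 1.350×10^6 mm⁴
A = 2.277×10^3 mm²;  r_min = √(I/A) = √(1.350×10^6/2.277×10^3) = 24.35 mm
L_e = K·L = 1 × 3.72 m = 3.720 m = 3720.0 mm
λ = L_e / r_min = 3720.0 / 24.35 = 153

λ ≈ 153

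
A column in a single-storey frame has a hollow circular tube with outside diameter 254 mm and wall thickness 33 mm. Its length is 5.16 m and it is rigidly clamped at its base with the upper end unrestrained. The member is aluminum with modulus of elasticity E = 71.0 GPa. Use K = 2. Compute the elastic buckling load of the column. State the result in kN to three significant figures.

P_cr ≈ 941 kN

Inner diameter d_i = 254 − 2×33 = 188.0 mm
I = π(d_o⁴ − d_i⁴)/64 = π(254⁴ − 188.0⁴)/64 = 1.430×10^8 mm⁴
I = 1.430×10^8 mm⁴ = 1.430×10^-4 m⁴
Effective length L_e = K·L = 2 × 5.16 = 10.32 m
P_cr = π²EI / L_e² = π² × 71.0×10⁹ × 1.430×10^-4 / 10.32² = 9.409×10^5 N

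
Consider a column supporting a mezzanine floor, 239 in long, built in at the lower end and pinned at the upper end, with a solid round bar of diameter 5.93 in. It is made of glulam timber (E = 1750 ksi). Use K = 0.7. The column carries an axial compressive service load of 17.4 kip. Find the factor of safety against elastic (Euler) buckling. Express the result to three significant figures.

n ≈ 2.15

I = πd⁴/64 = π×5.93⁴/64 = 60.70 in⁴
Effective length L_e = K·L = 0.7 × 239 = 167.3 in
P_cr = π²EI / L_e² = π² × 1750×10³ × 60.70 / 167.3² = 3.746×10^4 lb
Factor of safety n = P_cr / P = 37.457 / 17.4 = 2.15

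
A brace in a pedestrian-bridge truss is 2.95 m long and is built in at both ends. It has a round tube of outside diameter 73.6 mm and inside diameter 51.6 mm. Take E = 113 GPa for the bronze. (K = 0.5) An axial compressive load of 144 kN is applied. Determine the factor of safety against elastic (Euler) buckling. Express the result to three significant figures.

n ≈ 3.89

d_o = 73.6 mm, d_i = 51.6 mm
I = π(d_o⁴ − d_i⁴)/64 = π(73.6⁴ − 51.60⁴)/64 = 1.092×10^6 mm⁴
I = 1.092×10^6 mm⁴ = 1.092×10^-6 m⁴
Effective length L_e = K·L = 0.5 × 2.95 = 1.475 m
P_cr = π²EI / L_e² = π² × 113×10⁹ × 1.092×10^-6 / 1.475² = 5.600×10^5 N
Factor of safety n = P_cr / P = 559.99 / 144 = 3.89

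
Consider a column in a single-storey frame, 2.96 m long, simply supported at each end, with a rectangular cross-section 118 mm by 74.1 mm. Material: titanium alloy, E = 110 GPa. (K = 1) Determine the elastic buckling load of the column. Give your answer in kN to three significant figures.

Buckling occurs about the weak axis: I_min = h·b³/12 with b = 74.1 mm (the shorter side).
I_min = 118×74.1³/12 = 4.001×10^6 mm⁴
I = 4.001×10^6 mm⁴ = 4.001×10^-6 m⁴
Effective length L_e = K·L = 1 × 2.96 = 2.960 m
P_cr = π²EI / L_e² = π² × 110×10⁹ × 4.001×10^-6 / 2.960² = 4.958×10^5 N

P_cr ≈ 496 kN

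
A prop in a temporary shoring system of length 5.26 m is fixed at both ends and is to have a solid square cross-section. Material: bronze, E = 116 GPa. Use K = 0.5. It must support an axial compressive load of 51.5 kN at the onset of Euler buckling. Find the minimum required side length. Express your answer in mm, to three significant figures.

L_e = K·L = 0.5 × 5.26 = 2.630 m
Required I = P_cr·L_e²/(π²E) = 5.150×10^4 × 2.630² / (π² × 1.16×10^11) = 3.111×10^-7 m⁴
I_req = 3.111×10^5 mm⁴
Solid square: I = a⁴/12  ⇒  a = (12I)^(1/4) = (12×3.111×10^5)^(1/4) = 44.0 mm

a ≈ 44.0 mm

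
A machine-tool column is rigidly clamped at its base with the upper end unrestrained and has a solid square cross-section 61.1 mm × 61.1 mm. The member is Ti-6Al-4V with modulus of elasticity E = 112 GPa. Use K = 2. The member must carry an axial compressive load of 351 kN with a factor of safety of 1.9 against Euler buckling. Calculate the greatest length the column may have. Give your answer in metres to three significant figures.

I = a⁴/12 = 61.1⁴/12 = 1.161×10^6 mm⁴
I = 1.161×10^-6 m⁴
Required critical load P_cr = n·P = 1.9 × 351 = 666.9 kN = 6.669×10^5 N
From P_cr = π²EI/(K·L)²:  L = (1/K)·√(π²EI/P_cr) = (1/2)·√(π²×1.12×10^11×1.161×10^-6/6.669×10^5)
L = 0.694 m

L_max ≈ 0.694 m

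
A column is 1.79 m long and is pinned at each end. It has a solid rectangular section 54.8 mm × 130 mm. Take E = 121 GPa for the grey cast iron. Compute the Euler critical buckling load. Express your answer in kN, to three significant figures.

P_cr ≈ 664 kN

Buckling occurs about the weak axis: I_min = h·b³/12 with b = 54.8 mm (the shorter side).
I_min = 130×54.8³/12 = 1.783×10^6 mm⁴
I = 1.783×10^6 mm⁴ = 1.783×10^-6 m⁴
Effective length L_e = K·L = 1 × 1.79 = 1.790 m
P_cr = π²EI / L_e² = π² × 121×10⁹ × 1.783×10^-6 / 1.790² = 6.645×10^5 N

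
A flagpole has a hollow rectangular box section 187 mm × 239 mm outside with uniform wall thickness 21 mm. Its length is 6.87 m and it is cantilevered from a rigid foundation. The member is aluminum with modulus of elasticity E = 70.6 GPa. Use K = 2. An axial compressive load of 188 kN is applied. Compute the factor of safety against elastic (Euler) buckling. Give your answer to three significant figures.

Inner dimensions: h_i = 239 − 2×21 = 197.0 mm, b_i = 187 − 2×21 = 145.0 mm
Weak-axis I_min = (h_o·b_o³ − h_i·b_i³)/12 with b_o = 187, b_i = 145.0 mm (shorter outer/inner sides).
I_min = (239×187³ − 197.0×145.0³)/12 = 8.019×10^7 mm⁴
I = 8.019×10^7 mm⁴ = 8.019×10^-5 m⁴
Effective length L_e = K·L = 2 × 6.87 = 13.74 m
P_cr = π²EI / L_e² = π² × 70.6×10⁹ × 8.019×10^-5 / 13.74² = 2.960×10^5 N
Factor of safety n = P_cr / P = 295.98 / 188 = 1.57

n ≈ 1.57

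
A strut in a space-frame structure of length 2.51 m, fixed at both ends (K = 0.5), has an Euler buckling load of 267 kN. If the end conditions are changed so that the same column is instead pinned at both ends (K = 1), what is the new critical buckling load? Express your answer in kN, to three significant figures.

P_cr ∝ 1/K², so P_cr,new = P_cr,old × (K_old/K_new)² = 267 × (0.5/1)²
= 267 × 0.2500 = 66.8 kN

P_cr ≈ 66.8 kN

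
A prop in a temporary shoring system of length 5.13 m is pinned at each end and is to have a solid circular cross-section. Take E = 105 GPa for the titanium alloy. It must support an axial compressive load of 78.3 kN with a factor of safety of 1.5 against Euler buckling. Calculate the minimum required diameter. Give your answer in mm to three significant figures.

d ≈ 88.3 mm

Required P_cr = n·P = 1.5 × 78.3 = 117.4 kN
L_e = K·L = 1 × 5.13 = 5.130 m
Required I = P_cr·L_e²/(π²E) = 1.175×10^5 × 5.130² / (π² × 1.05×10^11) = 2.983×10^-6 m⁴
I_req = 2.983×10^6 mm⁴
Solid circle: I = πd⁴/64  ⇒  d = (64I/π)^(1/4) = (64×2.983×10^6/π)^(1/4) = 88.3 mm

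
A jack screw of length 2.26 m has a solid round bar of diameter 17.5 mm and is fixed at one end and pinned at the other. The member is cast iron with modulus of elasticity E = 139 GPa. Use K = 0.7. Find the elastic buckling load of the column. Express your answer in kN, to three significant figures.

P_cr ≈ 2.52 kN

I = πd⁴/64 = π×17.5⁴/64 = 4.604×10^3 mm⁴
I = 4.604×10^3 mm⁴ = 4.604×10^-9 m⁴
Effective length L_e = K·L = 0.7 × 2.26 = 1.582 m
P_cr = π²EI / L_e² = π² × 139×10⁹ × 4.604×10^-9 / 1.582² = 2.524×10^3 N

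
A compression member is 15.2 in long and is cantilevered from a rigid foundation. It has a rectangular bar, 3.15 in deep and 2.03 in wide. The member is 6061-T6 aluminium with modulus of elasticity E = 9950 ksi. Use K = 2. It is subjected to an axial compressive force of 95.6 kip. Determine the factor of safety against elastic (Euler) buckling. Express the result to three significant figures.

n ≈ 2.44

Buckling occurs about the weak axis: I_min = h·b³/12 with b = 2.03 in (the shorter side).
I_min = 3.15×2.03³/12 = 2.196 in⁴
Effective length L_e = K·L = 2 × 15.2 = 30.40 in
P_cr = π²EI / L_e² = π² × 9950×10³ × 2.196 / 30.40² = 2.333×10^5 lb
Factor of safety n = P_cr / P = 233.34 / 95.6 = 2.44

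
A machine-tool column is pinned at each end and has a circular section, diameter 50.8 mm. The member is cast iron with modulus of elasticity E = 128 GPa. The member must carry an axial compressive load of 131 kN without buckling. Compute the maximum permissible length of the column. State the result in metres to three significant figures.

L_max ≈ 1.78 m

I = πd⁴/64 = π×50.8⁴/64 = 3.269×10^5 mm⁴
I = 3.269×10^-7 m⁴
At the buckling limit P_cr = P = 1.310×10^5 N
From P_cr = π²EI/(K·L)²:  L = (1/K)·√(π²EI/P_cr) = (1/1)·√(π²×1.28×10^11×3.269×10^-7/1.310×10^5)
L = 1.78 m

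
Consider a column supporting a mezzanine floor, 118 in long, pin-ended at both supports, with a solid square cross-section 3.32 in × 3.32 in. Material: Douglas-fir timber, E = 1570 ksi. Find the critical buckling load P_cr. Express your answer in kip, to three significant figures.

P_cr ≈ 11.3 kip

I = a⁴/12 = 3.32⁴/12 = 10.12 in⁴
Effective length L_e = K·L = 1 × 118 = 118.0 in
P_cr = π²EI / L_e² = π² × 1570×10³ × 10.12 / 118.0² = 1.127×10^4 lb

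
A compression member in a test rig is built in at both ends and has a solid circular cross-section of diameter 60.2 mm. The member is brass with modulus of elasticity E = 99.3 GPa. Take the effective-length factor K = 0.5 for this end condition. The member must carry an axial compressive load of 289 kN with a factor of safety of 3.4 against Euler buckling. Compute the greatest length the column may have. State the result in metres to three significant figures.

L_max ≈ 1.60 m

I = πd⁴/64 = π×60.2⁴/64 = 6.447×10^5 mm⁴
I = 6.447×10^-7 m⁴
Required critical load P_cr = n·P = 3.4 × 289 = 982.6 kN = 9.826×10^5 N
From P_cr = π²EI/(K·L)²:  L = (1/K)·√(π²EI/P_cr) = (1/0.5)·√(π²×9.93×10^10×6.447×10^-7/9.826×10^5)
L = 1.60 m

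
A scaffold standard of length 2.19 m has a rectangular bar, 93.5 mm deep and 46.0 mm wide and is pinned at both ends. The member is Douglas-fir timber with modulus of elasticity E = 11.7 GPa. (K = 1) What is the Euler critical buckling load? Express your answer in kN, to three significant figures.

Buckling occurs about the weak axis: I_min = h·b³/12 with b = 46.0 mm (the shorter side).
I_min = 93.5×46.0³/12 = 7.584×10^5 mm⁴
I = 7.584×10^5 mm⁴ = 7.584×10^-7 m⁴
Effective length L_e = K·L = 1 × 2.19 = 2.190 m
P_cr = π²EI / L_e² = π² × 11.7×10⁹ × 7.584×10^-7 / 2.190² = 1.826×10^4 N

P_cr ≈ 18.3 kN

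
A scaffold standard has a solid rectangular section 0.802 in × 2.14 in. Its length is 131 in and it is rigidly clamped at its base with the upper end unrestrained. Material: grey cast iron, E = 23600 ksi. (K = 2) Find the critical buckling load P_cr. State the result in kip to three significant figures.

P_cr ≈ 0.312 kip

Buckling occurs about the weak axis: I_min = h·b³/12 with b = 0.802 in (the shorter side).
I_min = 2.14×0.802³/12 = 9.199×10^-2 in⁴
Effective length L_e = K·L = 2 × 131 = 262.0 in
P_cr = π²EI / L_e² = π² × 23600×10³ × 9.199×10^-2 / 262.0² = 312.2 lb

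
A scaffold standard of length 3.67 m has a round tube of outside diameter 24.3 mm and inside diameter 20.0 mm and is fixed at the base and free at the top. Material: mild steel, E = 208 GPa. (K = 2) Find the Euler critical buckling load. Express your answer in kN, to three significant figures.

P_cr ≈ 0.353 kN

d_o = 24.3 mm, d_i = 20.0 mm
I = π(d_o⁴ − d_i⁴)/64 = π(24.3⁴ − 20.00⁴)/64 = 9.262×10^3 mm⁴
I = 9.262×10^3 mm⁴ = 9.262×10^-9 m⁴
Effective length L_e = K·L = 2 × 3.67 = 7.340 m
P_cr = π²EI / L_e² = π² × 208×10⁹ × 9.262×10^-9 / 7.340² = 352.9 N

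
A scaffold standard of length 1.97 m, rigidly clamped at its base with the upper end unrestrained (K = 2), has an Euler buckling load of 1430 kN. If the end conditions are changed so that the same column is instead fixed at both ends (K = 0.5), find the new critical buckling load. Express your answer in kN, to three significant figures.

P_cr ∝ 1/K², so P_cr,new = P_cr,old × (K_old/K_new)² = 1430 × (2/0.5)²
= 1430 × 16.00 = 22900 kN

P_cr ≈ 22900 kN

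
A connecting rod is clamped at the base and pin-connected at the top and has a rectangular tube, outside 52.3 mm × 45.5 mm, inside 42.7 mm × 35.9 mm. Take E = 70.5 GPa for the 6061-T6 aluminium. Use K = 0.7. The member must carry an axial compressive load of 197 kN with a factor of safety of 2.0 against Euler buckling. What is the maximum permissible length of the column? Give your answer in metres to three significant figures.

Weak-axis I_min = (h_o·b_o³ − h_i·b_i³)/12 with b_o = 45.5, b_i = 35.90 mm (shorter outer/inner sides).
I_min = (52.3×45.5³ − 42.70×35.90³)/12 = 2.459×10^5 mm⁴
I = 2.459×10^-7 m⁴
Required critical load P_cr = n·P = 2.0 × 197 = 394.0 kN = 3.940×10^5 N
From P_cr = π²EI/(K·L)²:  L = (1/K)·√(π²EI/P_cr) = (1/0.7)·√(π²×7.05×10^10×2.459×10^-7/3.940×10^5)
L = 0.941 m

L_max ≈ 0.941 m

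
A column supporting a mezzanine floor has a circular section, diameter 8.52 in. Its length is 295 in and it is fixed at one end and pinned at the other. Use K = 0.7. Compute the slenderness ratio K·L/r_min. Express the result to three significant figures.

I = πd⁴/64 = π×8.52⁴/64 = 258.7 in⁴
A = 57.01 in²;  r_min = √(I/A) = √(258.7/57.01) = 2.130 in
L_e = K·L = 0.7 × 295 = 206.5 in
λ = L_e / r_min = 206.50 / 2.130 = 96.9

λ ≈ 96.9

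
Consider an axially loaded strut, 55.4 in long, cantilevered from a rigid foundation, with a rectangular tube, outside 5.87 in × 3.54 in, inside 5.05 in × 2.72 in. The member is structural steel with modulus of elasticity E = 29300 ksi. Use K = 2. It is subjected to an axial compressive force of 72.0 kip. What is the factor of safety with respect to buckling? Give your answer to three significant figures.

n ≈ 4.33

Weak-axis I_min = (h_o·b_o³ − h_i·b_i³)/12 with b_o = 3.54, b_i = 2.720 in (shorter outer/inner sides).
I_min = (5.87×3.54³ − 5.050×2.720³)/12 = 13.23 in⁴
Effective length L_e = K·L = 2 × 55.4 = 110.8 in
P_cr = π²EI / L_e² = π² × 29300×10³ × 13.23 / 110.8² = 3.117×10^5 lb
Factor of safety n = P_cr / P = 311.67 / 72.0 = 4.33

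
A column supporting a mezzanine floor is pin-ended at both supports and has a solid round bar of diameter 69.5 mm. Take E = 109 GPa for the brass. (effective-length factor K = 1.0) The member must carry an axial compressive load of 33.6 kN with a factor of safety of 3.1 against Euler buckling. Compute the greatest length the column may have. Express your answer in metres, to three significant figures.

L_max ≈ 3.44 m

I = πd⁴/64 = π×69.5⁴/64 = 1.145×10^6 mm⁴
I = 1.145×10^-6 m⁴
Required critical load P_cr = n·P = 3.1 × 33.6 = 104.2 kN = 1.042×10^5 N
From P_cr = π²EI/(K·L)²:  L = (1/K)·√(π²EI/P_cr) = (1/1)·√(π²×1.09×10^11×1.145×10^-6/1.042×10^5)
L = 3.44 m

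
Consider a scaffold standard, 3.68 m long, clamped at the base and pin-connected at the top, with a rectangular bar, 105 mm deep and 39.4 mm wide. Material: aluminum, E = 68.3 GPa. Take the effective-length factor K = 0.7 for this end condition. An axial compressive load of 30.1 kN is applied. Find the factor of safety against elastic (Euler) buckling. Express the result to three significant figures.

n ≈ 1.81

Buckling occurs about the weak axis: I_min = h·b³/12 with b = 39.4 mm (the shorter side).
I_min = 105×39.4³/12 = 5.352×10^5 mm⁴
I = 5.352×10^5 mm⁴ = 5.352×10^-7 m⁴
Effective length L_e = K·L = 0.7 × 3.68 = 2.576 m
P_cr = π²EI / L_e² = π² × 68.3×10⁹ × 5.352×10^-7 / 2.576² = 5.437×10^4 N
Factor of safety n = P_cr / P = 54.366 / 30.1 = 1.81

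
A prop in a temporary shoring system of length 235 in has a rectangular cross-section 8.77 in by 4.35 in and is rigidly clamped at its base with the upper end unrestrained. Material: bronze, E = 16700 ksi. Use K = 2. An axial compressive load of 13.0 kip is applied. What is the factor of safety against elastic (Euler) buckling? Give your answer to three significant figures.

n ≈ 3.45

Buckling occurs about the weak axis: I_min = h·b³/12 with b = 4.35 in (the shorter side).
I_min = 8.77×4.35³/12 = 60.16 in⁴
Effective length L_e = K·L = 2 × 235 = 470.0 in
P_cr = π²EI / L_e² = π² × 16700×10³ × 60.16 / 470.0² = 4.489×10^4 lb
Factor of safety n = P_cr / P = 44.886 / 13.0 = 3.45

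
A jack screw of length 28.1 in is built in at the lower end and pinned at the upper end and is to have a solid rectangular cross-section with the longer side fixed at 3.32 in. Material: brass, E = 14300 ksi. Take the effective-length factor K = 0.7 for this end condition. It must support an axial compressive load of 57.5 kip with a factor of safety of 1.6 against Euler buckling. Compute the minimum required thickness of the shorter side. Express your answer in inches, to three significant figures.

Required P_cr = n·P = 1.6 × 57.5 = 92.00 kip
L_e = K·L = 0.7 × 28.1 = 19.67 in
Required I = P_cr·L_e²/(π²E) = 9.200×10^4 × 19.67² / (π² × 1.43×10^7) = 0.2522 in⁴
Rectangle, weak axis: I_min = h·b³/12 with h = 3.32 in fixed  ⇒  b = (12I/h)^(1/3) = 0.970 in

b ≈ 0.970 in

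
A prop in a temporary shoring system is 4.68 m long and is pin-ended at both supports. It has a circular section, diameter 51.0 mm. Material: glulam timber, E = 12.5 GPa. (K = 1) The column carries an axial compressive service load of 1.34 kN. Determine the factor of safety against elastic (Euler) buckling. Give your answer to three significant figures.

n ≈ 1.40

I = πd⁴/64 = π×51.0⁴/64 = 3.321×10^5 mm⁴
I = 3.321×10^5 mm⁴ = 3.321×10^-7 m⁴
Effective length L_e = K·L = 1 × 4.68 = 4.680 m
P_cr = π²EI / L_e² = π² × 12.5×10⁹ × 3.321×10^-7 / 4.680² = 1.871×10^3 N
Factor of safety n = P_cr / P = 1.8705 / 1.34 = 1.40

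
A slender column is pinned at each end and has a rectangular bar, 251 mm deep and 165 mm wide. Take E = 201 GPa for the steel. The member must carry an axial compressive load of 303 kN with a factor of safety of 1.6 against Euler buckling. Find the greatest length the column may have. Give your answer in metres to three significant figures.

L_max ≈ 19.6 m

Buckling occurs about the weak axis: I_min = h·b³/12 with b = 165 mm (the shorter side).
I_min = 251×165³/12 = 9.396×10^7 mm⁴
I = 9.396×10^-5 m⁴
Required critical load P_cr = n·P = 1.6 × 303 = 484.8 kN = 4.848×10^5 N
From P_cr = π²EI/(K·L)²:  L = (1/K)·√(π²EI/P_cr) = (1/1)·√(π²×2.01×10^11×9.396×10^-5/4.848×10^5)
L = 19.6 m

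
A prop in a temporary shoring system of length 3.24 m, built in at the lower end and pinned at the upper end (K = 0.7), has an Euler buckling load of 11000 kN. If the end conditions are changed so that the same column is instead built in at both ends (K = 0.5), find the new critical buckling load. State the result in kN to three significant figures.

P_cr ≈ 21600 kN

P_cr ∝ 1/K², so P_cr,new = P_cr,old × (K_old/K_new)² = 11000 × (0.7/0.5)²
= 11000 × 1.960 = 21600 kN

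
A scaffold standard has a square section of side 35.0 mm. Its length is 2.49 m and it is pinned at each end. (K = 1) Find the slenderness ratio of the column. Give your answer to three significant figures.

I = a⁴/12 = 35.0⁴/12 = 1.251×10^5 mm⁴
A = 1.225×10^3 mm²;  r_min = √(I/A) = √(1.251×10^5/1.225×10^3) = 10.10 mm
L_e = K·L = 1 × 2.49 m = 2.490 m = 2490.0 mm
λ = L_e / r_min = 2490.0 / 10.10 = 246

λ ≈ 246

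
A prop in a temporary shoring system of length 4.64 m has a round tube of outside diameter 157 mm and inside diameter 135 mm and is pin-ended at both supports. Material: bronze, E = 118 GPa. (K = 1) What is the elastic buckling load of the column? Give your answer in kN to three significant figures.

P_cr ≈ 731 kN

d_o = 157 mm, d_i = 135 mm
I = π(d_o⁴ − d_i⁴)/64 = π(157⁴ − 135.0⁴)/64 = 1.352×10^7 mm⁴
I = 1.352×10^7 mm⁴ = 1.352×10^-5 m⁴
Effective length L_e = K·L = 1 × 4.64 = 4.640 m
P_cr = π²EI / L_e² = π² × 118×10⁹ × 1.352×10^-5 / 4.640² = 7.313×10^5 N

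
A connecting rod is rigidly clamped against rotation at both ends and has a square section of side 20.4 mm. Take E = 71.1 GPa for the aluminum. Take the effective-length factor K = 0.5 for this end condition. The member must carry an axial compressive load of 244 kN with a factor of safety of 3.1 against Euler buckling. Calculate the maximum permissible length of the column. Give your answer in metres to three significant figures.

I = a⁴/12 = 20.4⁴/12 = 1.443×10^4 mm⁴
I = 1.443×10^-8 m⁴
Required critical load P_cr = n·P = 3.1 × 244 = 756.4 kN = 7.564×10^5 N
From P_cr = π²EI/(K·L)²:  L = (1/K)·√(π²EI/P_cr) = (1/0.5)·√(π²×7.11×10^10×1.443×10^-8/7.564×10^5)
L = 0.231 m

L_max ≈ 0.231 m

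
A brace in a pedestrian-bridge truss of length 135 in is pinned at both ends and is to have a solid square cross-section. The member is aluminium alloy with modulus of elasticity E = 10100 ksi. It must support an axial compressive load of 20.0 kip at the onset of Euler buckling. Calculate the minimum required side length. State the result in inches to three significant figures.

L_e = K·L = 1 × 135 = 135.0 in
Required I = P_cr·L_e²/(π²E) = 2.000×10^4 × 135.0² / (π² × 1.01×10^7) = 3.657 in⁴
Solid square: I = a⁴/12  ⇒  a = (12I)^(1/4) = (12×3.657)^(1/4) = 2.57 in

a ≈ 2.57 in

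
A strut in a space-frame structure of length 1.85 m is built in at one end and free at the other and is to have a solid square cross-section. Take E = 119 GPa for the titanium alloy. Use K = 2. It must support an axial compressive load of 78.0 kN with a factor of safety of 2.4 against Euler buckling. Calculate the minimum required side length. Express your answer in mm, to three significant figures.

a ≈ 71.5 mm

Required P_cr = n·P = 2.4 × 78.0 = 187.2 kN
L_e = K·L = 2 × 1.85 = 3.700 m
Required I = P_cr·L_e²/(π²E) = 1.872×10^5 × 3.700² / (π² × 1.19×10^11) = 2.182×10^-6 m⁴
I_req = 2.182×10^6 mm⁴
Solid square: I = a⁴/12  ⇒  a = (12I)^(1/4) = (12×2.182×10^6)^(1/4) = 71.5 mm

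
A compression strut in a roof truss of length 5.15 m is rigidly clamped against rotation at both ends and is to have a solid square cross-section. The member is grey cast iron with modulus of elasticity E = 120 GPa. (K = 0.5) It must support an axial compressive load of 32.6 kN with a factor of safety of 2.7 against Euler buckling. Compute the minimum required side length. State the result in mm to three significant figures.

Required P_cr = n·P = 2.7 × 32.6 = 88.02 kN
L_e = K·L = 0.5 × 5.15 = 2.575 m
Required I = P_cr·L_e²/(π²E) = 8.802×10^4 × 2.575² / (π² × 1.20×10^11) = 4.928×10^-7 m⁴
I_req = 4.928×10^5 mm⁴
Solid square: I = a⁴/12  ⇒  a = (12I)^(1/4) = (12×4.928×10^5)^(1/4) = 49.3 mm

a ≈ 49.3 mm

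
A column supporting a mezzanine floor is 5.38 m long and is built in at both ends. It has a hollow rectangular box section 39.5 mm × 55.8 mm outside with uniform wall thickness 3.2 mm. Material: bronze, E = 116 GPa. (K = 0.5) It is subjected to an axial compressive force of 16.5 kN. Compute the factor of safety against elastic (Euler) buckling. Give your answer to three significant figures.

n ≈ 1.32

Inner dimensions: h_i = 55.8 − 2×3.2 = 49.40 mm, b_i = 39.5 − 2×3.2 = 33.10 mm
Weak-axis I_min = (h_o·b_o³ − h_i·b_i³)/12 with b_o = 39.5, b_i = 33.10 mm (shorter outer/inner sides).
I_min = (55.8×39.5³ − 49.40×33.10³)/12 = 1.373×10^5 mm⁴
I = 1.373×10^5 mm⁴ = 1.373×10^-7 m⁴
Effective length L_e = K·L = 0.5 × 5.38 = 2.690 m
P_cr = π²EI / L_e² = π² × 116×10⁹ × 1.373×10^-7 / 2.690² = 2.172×10^4 N
Factor of safety n = P_cr / P = 21.721 / 16.5 = 1.32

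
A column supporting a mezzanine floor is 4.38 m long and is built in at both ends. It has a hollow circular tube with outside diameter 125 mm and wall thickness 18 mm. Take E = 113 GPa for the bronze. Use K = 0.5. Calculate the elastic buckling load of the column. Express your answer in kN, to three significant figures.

Inner diameter d_i = 125 − 2×18 = 89.00 mm
I = π(d_o⁴ − d_i⁴)/64 = π(125⁴ − 89.00⁴)/64 = 8.904×10^6 mm⁴
I = 8.904×10^6 mm⁴ = 8.904×10^-6 m⁴
Effective length L_e = K·L = 0.5 × 4.38 = 2.190 m
P_cr = π²EI / L_e² = π² × 113×10⁹ × 8.904×10^-6 / 2.190² = 2.071×10^6 N

P_cr ≈ 2070 kN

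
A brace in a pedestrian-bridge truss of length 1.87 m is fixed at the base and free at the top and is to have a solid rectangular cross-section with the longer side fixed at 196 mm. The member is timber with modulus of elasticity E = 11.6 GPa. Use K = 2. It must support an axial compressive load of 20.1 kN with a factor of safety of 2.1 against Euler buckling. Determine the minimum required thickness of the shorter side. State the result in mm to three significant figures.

b ≈ 68.1 mm

Required P_cr = n·P = 2.1 × 20.1 = 42.21 kN
L_e = K·L = 2 × 1.87 = 3.740 m
Required I = P_cr·L_e²/(π²E) = 4.221×10^4 × 3.740² / (π² × 1.16×10^10) = 5.157×10^-6 m⁴
I_req = 5.157×10^6 mm⁴
Rectangle, weak axis: I_min = h·b³/12 with h = 196 mm fixed  ⇒  b = (12I/h)^(1/3) = 68.1 mm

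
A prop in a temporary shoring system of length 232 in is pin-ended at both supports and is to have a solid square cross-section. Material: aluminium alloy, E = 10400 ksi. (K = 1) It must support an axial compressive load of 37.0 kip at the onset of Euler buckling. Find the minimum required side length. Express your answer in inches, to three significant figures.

L_e = K·L = 1 × 232 = 232.0 in
Required I = P_cr·L_e²/(π²E) = 3.700×10^4 × 232.0² / (π² × 1.04×10^7) = 19.40 in⁴
Solid square: I = a⁴/12  ⇒  a = (12I)^(1/4) = (12×19.40)^(1/4) = 3.91 in

a ≈ 3.91 in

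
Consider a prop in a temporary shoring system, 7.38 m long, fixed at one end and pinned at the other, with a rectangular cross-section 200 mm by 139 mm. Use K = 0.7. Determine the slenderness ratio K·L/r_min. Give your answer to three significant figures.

For a rectangle r_min = b/√12 = 139/√12 = 40.13 mm
L_e = K·L = 0.7 × 7.38 m = 5.166 m = 5166.0 mm
λ = L_e / r_min = 5166.0 / 40.13 = 129

λ ≈ 129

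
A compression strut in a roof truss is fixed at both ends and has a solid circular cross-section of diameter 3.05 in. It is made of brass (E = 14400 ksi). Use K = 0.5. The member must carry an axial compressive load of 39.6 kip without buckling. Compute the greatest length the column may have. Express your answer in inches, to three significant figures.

L_max ≈ 247 in

I = πd⁴/64 = π×3.05⁴/64 = 4.248 in⁴
At the buckling limit P_cr = P = 3.960×10^4 lb
From P_cr = π²EI/(K·L)²:  L = (1/K)·√(π²EI/P_cr) = (1/0.5)·√(π²×1.44×10^7×4.248/3.960×10^4)
L = 247 in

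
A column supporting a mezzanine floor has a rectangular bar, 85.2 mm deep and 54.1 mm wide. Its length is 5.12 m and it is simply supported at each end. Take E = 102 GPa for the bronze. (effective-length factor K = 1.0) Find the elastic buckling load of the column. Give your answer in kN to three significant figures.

P_cr ≈ 43.2 kN

Buckling occurs about the weak axis: I_min = h·b³/12 with b = 54.1 mm (the shorter side).
I_min = 85.2×54.1³/12 = 1.124×10^6 mm⁴
I = 1.124×10^6 mm⁴ = 1.124×10^-6 m⁴
Effective length L_e = K·L = 1 × 5.12 = 5.120 m
P_cr = π²EI / L_e² = π² × 102×10⁹ × 1.124×10^-6 / 5.120² = 4.317×10^4 N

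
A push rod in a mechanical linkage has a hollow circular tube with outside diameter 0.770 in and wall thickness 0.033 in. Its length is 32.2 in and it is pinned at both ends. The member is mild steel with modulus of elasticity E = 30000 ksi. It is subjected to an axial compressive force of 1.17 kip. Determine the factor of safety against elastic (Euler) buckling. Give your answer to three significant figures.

n ≈ 1.27

Inner diameter d_i = 0.770 − 2×0.033 = 0.7040 in
I = π(d_o⁴ − d_i⁴)/64 = π(0.770⁴ − 0.7040⁴)/64 = 5.198×10^-3 in⁴
Effective length L_e = K·L = 1 × 32.2 = 32.20 in
P_cr = π²EI / L_e² = π² × 30000×10³ × 5.198×10^-3 / 32.20² = 1.484×10^3 lb
Factor of safety n = P_cr / P = 1.4844 / 1.17 = 1.27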